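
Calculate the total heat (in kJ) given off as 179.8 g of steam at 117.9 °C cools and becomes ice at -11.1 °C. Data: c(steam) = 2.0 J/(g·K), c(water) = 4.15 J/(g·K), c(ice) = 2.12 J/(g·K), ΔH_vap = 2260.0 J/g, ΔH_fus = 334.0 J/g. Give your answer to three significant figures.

q = 552 kJ

q1 (cool steam 117.9→100 °C): 179.8 × 2.0 × 17.9 = 6437 J
q2 (condense at 100 °C): 179.8 × 2260.0 = 406348 J
q3 (cool water 100→0 °C): 179.8 × 4.15 × 100.0 = 74617 J
q4 (freeze at 0 °C): 179.8 × 334.0 = 60053 J
q5 (cool ice 0→-11.1 °C): 179.8 × 2.12 × 11.1 = 4231 J
Total: 6437 + 406348 + 74617 + 60053 + 4231 = 551686 J = 552 kJ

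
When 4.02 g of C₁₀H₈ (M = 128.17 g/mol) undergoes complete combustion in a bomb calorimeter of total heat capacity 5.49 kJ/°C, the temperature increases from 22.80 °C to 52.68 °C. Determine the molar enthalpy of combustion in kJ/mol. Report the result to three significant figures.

ΔT = 52.68 − 22.80 = 29.88 °C
q_cal = C_cal × ΔT = 5.49 × 29.88 = 164.0412 kJ
n = 4.02 / 128.17 = 0.03136 mol
q_rxn = −q_cal = -164.0412 kJ
ΔH = -164.0412 / 0.03136 = -5231 kJ/mol

ΔH = -5230 kJ/mol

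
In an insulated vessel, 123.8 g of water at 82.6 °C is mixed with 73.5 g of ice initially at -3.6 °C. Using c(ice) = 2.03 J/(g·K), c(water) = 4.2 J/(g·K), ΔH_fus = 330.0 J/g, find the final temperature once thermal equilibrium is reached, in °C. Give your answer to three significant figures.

T_f = 21.9 °C

Heat to bring ice to 0 °C and melt it: q₁ = 73.5×2.03×3.6 + 73.5×330.0 = 24792 J
Heat the water can supply cooling to 0 °C: 123.8×4.2×82.6 = 42948.7 J > q₁, so all ice melts.
Energy balance: 123.8×4.2×(82.6 − T) = 24792 + 73.5×4.2×(T − 0)
519.96(82.6 − T) = 24792 + 308.7 T
42948.7 − 24792 = 828.66 T
T = 18156.7 / 828.66 = 21.91 °C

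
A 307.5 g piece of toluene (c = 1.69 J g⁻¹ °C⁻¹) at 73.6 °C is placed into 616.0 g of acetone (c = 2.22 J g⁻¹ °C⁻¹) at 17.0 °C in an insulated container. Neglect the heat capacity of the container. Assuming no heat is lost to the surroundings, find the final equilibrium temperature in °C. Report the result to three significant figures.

Heat lost by toluene = heat gained by acetone.
(307.5)(1.69)(73.6 − T) = (616.0)(2.22)(T − 17.0)
519.675 (73.6 − T) = 1367.52 (T − 17.0)
38248 − 519.675 T = 1367.52 T − 23248
61496 = 1887.195 T
T = 32.59 °C

T_f = 32.6 °C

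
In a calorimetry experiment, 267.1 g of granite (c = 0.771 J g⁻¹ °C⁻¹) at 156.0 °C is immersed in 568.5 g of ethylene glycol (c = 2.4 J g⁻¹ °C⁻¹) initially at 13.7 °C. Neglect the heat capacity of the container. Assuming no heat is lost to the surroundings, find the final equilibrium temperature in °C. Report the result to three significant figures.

Heat lost by granite = heat gained by ethylene glycol.
(267.1)(0.771)(156.0 − T) = (568.5)(2.4)(T − 13.7)
205.9341 (156.0 − T) = 1364.4 (T − 13.7)
32126 − 205.9341 T = 1364.4 T − 18692
50818 = 1570.3341 T
T = 32.36 °C

T_f = 32.4 °C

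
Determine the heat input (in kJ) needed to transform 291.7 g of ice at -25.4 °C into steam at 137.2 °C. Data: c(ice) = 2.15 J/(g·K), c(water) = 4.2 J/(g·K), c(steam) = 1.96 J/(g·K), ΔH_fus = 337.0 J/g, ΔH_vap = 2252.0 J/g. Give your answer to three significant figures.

q = 915 kJ

q1 (heat ice -25.4→0.0 °C): 291.7 × 2.15 × 25.4 = 15930 J
q2 (melt at 0 °C): 291.7 × 337.0 = 98303 J
q3 (heat water 0.0→100.0 °C): 291.7 × 4.2 × 100.0 = 122514 J
q4 (vaporize at 100 °C): 291.7 × 2252.0 = 656908 J
q5 (heat steam 100.0→137.2 °C): 291.7 × 1.96 × 37.2 = 21268 J
Total: 15930 + 98303 + 122514 + 656908 + 21268 = 914923 J = 915 kJ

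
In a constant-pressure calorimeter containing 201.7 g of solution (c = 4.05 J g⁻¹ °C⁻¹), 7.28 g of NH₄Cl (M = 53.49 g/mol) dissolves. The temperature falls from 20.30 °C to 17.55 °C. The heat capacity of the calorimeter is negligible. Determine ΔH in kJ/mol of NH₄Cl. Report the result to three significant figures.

|ΔT| = |17.55 − 20.30| = 2.75 °C
|q_surr| = (201.7 × 4.05) × 2.75 = 816.885 × 2.75 = 2246 J
n(NH₄Cl) = 7.28 / 53.49 = 0.1361 mol
Temperature fell, so q_rxn = +|q_surr| = 2.246 kJ
ΔH = q_rxn / n = 16.50 kJ/mol

ΔH = 16.5 kJ/mol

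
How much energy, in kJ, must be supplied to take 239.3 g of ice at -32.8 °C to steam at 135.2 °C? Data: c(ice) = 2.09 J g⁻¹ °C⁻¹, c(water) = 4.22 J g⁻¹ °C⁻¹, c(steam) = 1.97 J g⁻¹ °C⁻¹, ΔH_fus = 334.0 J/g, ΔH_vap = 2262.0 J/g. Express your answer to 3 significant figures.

q = 755 kJ

q1 (heat ice -32.8→0.0 °C): 239.3 × 2.09 × 32.8 = 16404 J
q2 (melt at 0 °C): 239.3 × 334.0 = 79926 J
q3 (heat water 0.0→100.0 °C): 239.3 × 4.22 × 100.0 = 100985 J
q4 (vaporize at 100 °C): 239.3 × 2262.0 = 541297 J
q5 (heat steam 100.0→135.2 °C): 239.3 × 1.97 × 35.2 = 16594 J
Total: 16404 + 79926 + 100985 + 541297 + 16594 = 755206 J = 755 kJ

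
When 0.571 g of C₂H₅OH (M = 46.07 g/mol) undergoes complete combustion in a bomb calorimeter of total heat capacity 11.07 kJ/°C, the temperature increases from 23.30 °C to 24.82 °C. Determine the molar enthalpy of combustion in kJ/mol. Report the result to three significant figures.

ΔT = 24.82 − 23.30 = 1.52 °C
q_cal = C_cal × ΔT = 11.07 × 1.52 = 16.8264 kJ
n = 0.571 / 46.07 = 0.01239 mol
q_rxn = −q_cal = -16.8264 kJ
ΔH = -16.8264 / 0.01239 = -1358 kJ/mol

ΔH = -1360 kJ/mol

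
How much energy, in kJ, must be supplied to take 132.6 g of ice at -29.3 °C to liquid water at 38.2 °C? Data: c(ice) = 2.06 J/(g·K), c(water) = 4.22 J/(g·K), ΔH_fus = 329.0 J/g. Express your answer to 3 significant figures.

q = 73.0 kJ

q1 (heat ice -29.3→0.0 °C): 132.6 × 2.06 × 29.3 = 8003 J
q2 (melt at 0 °C): 132.6 × 329.0 = 43625 J
q3 (heat water 0.0→38.2 °C): 132.6 × 4.22 × 38.2 = 21376 J
Total: 8003 + 43625 + 21376 = 73004 J = 73.0 kJ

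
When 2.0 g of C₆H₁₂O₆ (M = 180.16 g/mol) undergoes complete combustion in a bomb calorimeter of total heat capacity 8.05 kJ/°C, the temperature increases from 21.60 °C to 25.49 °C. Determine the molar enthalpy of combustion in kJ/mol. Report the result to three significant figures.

ΔT = 25.49 − 21.60 = 3.89 °C
q_cal = C_cal × ΔT = 8.05 × 3.89 = 31.3145 kJ
n = 2.0 / 180.16 = 0.01110 mol
q_rxn = −q_cal = -31.3145 kJ
ΔH = -31.3145 / 0.01110 = -2821 kJ/mol

ΔH = -2820 kJ/mol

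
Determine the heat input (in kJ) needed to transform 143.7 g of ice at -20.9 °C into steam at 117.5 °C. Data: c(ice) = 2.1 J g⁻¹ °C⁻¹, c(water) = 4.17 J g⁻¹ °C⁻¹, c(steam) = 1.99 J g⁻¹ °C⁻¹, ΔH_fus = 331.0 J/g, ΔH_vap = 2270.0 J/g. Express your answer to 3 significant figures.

q1 (heat ice -20.9→0.0 °C): 143.7 × 2.1 × 20.9 = 6307 J
q2 (melt at 0 °C): 143.7 × 331.0 = 47565 J
q3 (heat water 0.0→100.0 °C): 143.7 × 4.17 × 100.0 = 59923 J
q4 (vaporize at 100 °C): 143.7 × 2270.0 = 326199 J
q5 (heat steam 100.0→117.5 °C): 143.7 × 1.99 × 17.5 = 5004 J
Total: 6307 + 47565 + 59923 + 326199 + 5004 = 444998 J = 445 kJ

q = 445 kJ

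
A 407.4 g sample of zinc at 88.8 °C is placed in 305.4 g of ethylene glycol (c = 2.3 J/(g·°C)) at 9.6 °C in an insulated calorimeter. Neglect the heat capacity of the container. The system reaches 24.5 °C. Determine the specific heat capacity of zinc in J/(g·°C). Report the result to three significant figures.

q_gained = (305.4 × 2.3) × (24.5 − 9.6) = 10470 J
q_lost = 407.4 × c × (88.8 − 24.5) = 26195.82 c
Set equal: c = 10470 / 26195.82 = 0.400 J/(g·°C)

c = 0.400 J/(g·°C)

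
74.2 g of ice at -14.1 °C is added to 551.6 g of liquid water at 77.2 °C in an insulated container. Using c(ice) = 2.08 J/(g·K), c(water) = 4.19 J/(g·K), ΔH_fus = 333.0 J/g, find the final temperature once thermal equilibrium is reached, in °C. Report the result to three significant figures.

Heat to bring ice to 0 °C and melt it: q₁ = 74.2×2.08×14.1 + 74.2×333.0 = 26885 J
Heat the water can supply cooling to 0 °C: 551.6×4.19×77.2 = 178425 J > q₁, so all ice melts.
Energy balance: 551.6×4.19×(77.2 − T) = 26885 + 74.2×4.19×(T − 0)
2311.204(77.2 − T) = 26885 + 310.898 T
178425 − 26885 = 2622.102 T
T = 151540 / 2622.102 = 57.79 °C

T_f = 57.8 °C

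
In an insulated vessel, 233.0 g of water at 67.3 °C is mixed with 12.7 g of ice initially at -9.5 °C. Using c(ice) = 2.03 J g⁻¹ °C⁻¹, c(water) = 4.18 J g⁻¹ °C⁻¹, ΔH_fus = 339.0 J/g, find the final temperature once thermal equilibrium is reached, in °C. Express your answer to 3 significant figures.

Heat to bring ice to 0 °C and melt it: q₁ = 12.7×2.03×9.5 + 12.7×339.0 = 4550.2 J
Heat the water can supply cooling to 0 °C: 233.0×4.18×67.3 = 65546.2 J > q₁, so all ice melts.
Energy balance: 233.0×4.18×(67.3 − T) = 4550.2 + 12.7×4.18×(T − 0)
973.94(67.3 − T) = 4550.2 + 53.086 T
65546.2 − 4550.2 = 1027.026 T
T = 60996.0 / 1027.026 = 59.39 °C

T_f = 59.4 °C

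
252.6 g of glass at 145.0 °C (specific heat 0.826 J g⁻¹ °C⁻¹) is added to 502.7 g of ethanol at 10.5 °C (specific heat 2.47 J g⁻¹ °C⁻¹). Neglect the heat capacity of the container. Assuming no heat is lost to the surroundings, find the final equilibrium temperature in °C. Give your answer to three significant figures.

Heat lost by glass = heat gained by ethanol.
(252.6)(0.826)(145.0 − T) = (502.7)(2.47)(T − 10.5)
208.6476 (145.0 − T) = 1241.669 (T − 10.5)
30253.9 − 208.6476 T = 1241.669 T − 13037.5
43291.4 = 1450.3166 T
T = 29.8496 °C

T_f = 29.8 °C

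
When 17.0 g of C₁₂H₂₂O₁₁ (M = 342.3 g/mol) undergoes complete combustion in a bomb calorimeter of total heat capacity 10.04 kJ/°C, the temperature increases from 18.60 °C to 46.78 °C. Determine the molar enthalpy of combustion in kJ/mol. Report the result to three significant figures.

ΔH = -5700 kJ/mol

ΔT = 46.78 − 18.60 = 28.18 °C
q_cal = C_cal × ΔT = 10.04 × 28.18 = 282.9272 kJ
n = 17.0 / 342.3 = 0.04966 mol
q_rxn = −q_cal = -282.9272 kJ
ΔH = -282.9272 / 0.04966 = -5697 kJ/mol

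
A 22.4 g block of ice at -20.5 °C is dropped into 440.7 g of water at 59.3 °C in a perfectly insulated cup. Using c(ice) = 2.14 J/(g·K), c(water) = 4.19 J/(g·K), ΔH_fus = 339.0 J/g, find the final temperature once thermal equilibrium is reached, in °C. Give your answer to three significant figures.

T_f = 52.0 °C

Heat to bring ice to 0 °C and melt it: q₁ = 22.4×2.14×20.5 + 22.4×339.0 = 8576.3 J
Heat the water can supply cooling to 0 °C: 440.7×4.19×59.3 = 109499 J > q₁, so all ice melts.
Energy balance: 440.7×4.19×(59.3 − T) = 8576.3 + 22.4×4.19×(T − 0)
1846.533(59.3 − T) = 8576.3 + 93.856 T
109499 − 8576.3 = 1940.389 T
T = 100922.7 / 1940.389 = 52.01 °C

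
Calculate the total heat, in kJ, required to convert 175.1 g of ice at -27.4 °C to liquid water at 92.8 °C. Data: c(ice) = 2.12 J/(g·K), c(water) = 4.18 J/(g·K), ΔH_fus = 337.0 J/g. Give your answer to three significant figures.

q = 137 kJ

q1 (heat ice -27.4→0.0 °C): 175.1 × 2.12 × 27.4 = 10171 J
q2 (melt at 0 °C): 175.1 × 337.0 = 59009 J
q3 (heat water 0.0→92.8 °C): 175.1 × 4.18 × 92.8 = 67922 J
Total: 10171 + 59009 + 67922 = 137102 J = 137 kJ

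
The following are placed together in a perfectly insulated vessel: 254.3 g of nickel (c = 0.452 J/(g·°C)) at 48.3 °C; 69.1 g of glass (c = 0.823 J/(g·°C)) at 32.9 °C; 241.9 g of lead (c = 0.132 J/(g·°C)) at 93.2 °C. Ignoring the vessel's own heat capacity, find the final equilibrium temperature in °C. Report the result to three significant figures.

T_f = 51.0 °C

Σ mᵢcᵢ(T − Tᵢ) = 0  ⇒  T = Σ mᵢcᵢTᵢ / Σ mᵢcᵢ
Σ mᵢcᵢ = 254.3×0.452 + 69.1×0.823 + 241.9×0.132 = 203.7437
Σ mᵢcᵢTᵢ = 114.9436×48.3 + 56.8693×32.9 + 31.9308×93.2 = 10399
T = 10399 / 203.7437 = 51.04 °C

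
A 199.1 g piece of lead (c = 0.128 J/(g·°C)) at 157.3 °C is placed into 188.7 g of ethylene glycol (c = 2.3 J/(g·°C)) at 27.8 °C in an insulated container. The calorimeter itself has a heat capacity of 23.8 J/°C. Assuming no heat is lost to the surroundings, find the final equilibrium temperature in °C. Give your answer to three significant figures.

Heat lost by lead = heat gained by ethylene glycol + calorimeter.
(199.1)(0.128)(157.3 − T) = [(188.7)(2.3) + 23.8](T − 27.8)
25.4848 (157.3 − T) = 457.81 (T − 27.8)
4008.8 − 25.4848 T = 457.81 T − 12727
16735.8 = 483.2948 T
T = 34.63 °C

T_f = 34.6 °C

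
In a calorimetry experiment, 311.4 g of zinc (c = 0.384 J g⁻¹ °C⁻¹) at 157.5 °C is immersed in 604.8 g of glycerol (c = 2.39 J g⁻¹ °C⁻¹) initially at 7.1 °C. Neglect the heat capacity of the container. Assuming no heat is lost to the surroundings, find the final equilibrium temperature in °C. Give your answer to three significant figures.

T_f = 18.6 °C

Heat lost by zinc = heat gained by glycerol.
(311.4)(0.384)(157.5 − T) = (604.8)(2.39)(T − 7.1)
119.5776 (157.5 − T) = 1445.472 (T − 7.1)
18833 − 119.5776 T = 1445.472 T − 10263
29096 = 1565.0496 T
T = 18.59 °C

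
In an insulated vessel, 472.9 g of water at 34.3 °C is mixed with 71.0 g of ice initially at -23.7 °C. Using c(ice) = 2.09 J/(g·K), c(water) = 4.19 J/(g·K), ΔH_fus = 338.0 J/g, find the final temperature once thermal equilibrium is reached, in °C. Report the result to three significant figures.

Heat to bring ice to 0 °C and melt it: q₁ = 71.0×2.09×23.7 + 71.0×338.0 = 27515 J
Heat the water can supply cooling to 0 °C: 472.9×4.19×34.3 = 67963.8 J > q₁, so all ice melts.
Energy balance: 472.9×4.19×(34.3 − T) = 27515 + 71.0×4.19×(T − 0)
1981.451(34.3 − T) = 27515 + 297.49 T
67963.8 − 27515 = 2278.941 T
T = 40448.8 / 2278.941 = 17.749 °C

T_f = 17.7 °C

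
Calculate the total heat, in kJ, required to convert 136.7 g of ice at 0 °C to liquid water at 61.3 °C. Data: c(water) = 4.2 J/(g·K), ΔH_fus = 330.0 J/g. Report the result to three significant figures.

q = 80.3 kJ

q1 (melt at 0 °C): 136.7 × 330.0 = 45111 J
q2 (heat water 0.0→61.3 °C): 136.7 × 4.2 × 61.3 = 35195 J
Total: 45111 + 35195 = 80306 J = 80.3 kJ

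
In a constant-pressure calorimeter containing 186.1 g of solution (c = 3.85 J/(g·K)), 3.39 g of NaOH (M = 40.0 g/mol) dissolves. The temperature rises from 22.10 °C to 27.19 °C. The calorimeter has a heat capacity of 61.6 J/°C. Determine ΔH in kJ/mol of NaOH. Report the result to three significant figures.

ΔH = -46.7 kJ/mol

|ΔT| = |27.19 − 22.10| = 5.09 °C
|q_surr| = (186.1 × 3.85 + 61.6) × 5.09 = 778.085 × 5.09 = 3960 J
n(NaOH) = 3.39 / 40.0 = 0.08475 mol
Temperature rose, so q_rxn = −|q_surr| = -3.960 kJ
ΔH = q_rxn / n = -46.73 kJ/mol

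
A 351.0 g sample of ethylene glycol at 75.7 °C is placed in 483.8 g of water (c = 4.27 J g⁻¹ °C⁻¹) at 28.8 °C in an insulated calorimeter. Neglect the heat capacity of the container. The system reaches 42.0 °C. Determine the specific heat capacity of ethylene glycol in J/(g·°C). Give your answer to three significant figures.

c = 2.31 J/(g·°C)

q_gained = (483.8 × 4.27) × (42.0 − 28.8) = 27270 J
q_lost = 351.0 × c × (75.7 − 42.0) = 11828.7 c
Set equal: c = 27270 / 11828.7 = 2.31 J/(g·°C)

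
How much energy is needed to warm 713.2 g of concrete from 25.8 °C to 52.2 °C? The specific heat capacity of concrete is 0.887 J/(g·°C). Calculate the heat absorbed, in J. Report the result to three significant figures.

q = m c ΔT = 713.2 × 0.887 × (52.2 − 25.8)
q = 713.2 × 0.887 × 26.4 = 16700 J

q = 16700 J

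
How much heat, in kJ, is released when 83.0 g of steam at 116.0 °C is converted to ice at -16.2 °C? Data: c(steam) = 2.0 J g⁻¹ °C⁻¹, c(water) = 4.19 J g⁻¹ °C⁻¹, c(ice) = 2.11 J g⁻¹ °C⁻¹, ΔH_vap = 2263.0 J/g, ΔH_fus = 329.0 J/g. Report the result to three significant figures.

q = 255 kJ

q1 (cool steam 116.0→100 °C): 83.0 × 2.0 × 16.0 = 2656 J
q2 (condense at 100 °C): 83.0 × 2263.0 = 187829 J
q3 (cool water 100→0 °C): 83.0 × 4.19 × 100.0 = 34777 J
q4 (freeze at 0 °C): 83.0 × 329.0 = 27307 J
q5 (cool ice 0→-16.2 °C): 83.0 × 2.11 × 16.2 = 2837 J
Total: 2656 + 187829 + 34777 + 27307 + 2837 = 255406 J = 255 kJ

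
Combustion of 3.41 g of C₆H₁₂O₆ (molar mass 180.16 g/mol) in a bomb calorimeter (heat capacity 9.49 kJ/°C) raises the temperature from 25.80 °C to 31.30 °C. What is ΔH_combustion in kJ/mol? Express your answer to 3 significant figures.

ΔH = -2760 kJ/mol

ΔT = 31.30 − 25.80 = 5.50 °C
q_cal = C_cal × ΔT = 9.49 × 5.50 = 52.195 kJ
n = 3.41 / 180.16 = 0.01893 mol
q_rxn = −q_cal = -52.195 kJ
ΔH = -52.195 / 0.01893 = -2757 kJ/mol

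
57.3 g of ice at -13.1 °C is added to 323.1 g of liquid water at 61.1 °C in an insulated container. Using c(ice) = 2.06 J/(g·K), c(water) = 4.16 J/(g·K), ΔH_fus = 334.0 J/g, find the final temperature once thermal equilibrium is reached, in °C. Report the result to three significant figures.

Heat to bring ice to 0 °C and melt it: q₁ = 57.3×2.06×13.1 + 57.3×334.0 = 20684 J
Heat the water can supply cooling to 0 °C: 323.1×4.16×61.1 = 82124.3 J > q₁, so all ice melts.
Energy balance: 323.1×4.16×(61.1 − T) = 20684 + 57.3×4.16×(T − 0)
1344.096(61.1 − T) = 20684 + 238.368 T
82124.3 − 20684 = 1582.464 T
T = 61440.3 / 1582.464 = 38.83 °C

T_f = 38.8 °C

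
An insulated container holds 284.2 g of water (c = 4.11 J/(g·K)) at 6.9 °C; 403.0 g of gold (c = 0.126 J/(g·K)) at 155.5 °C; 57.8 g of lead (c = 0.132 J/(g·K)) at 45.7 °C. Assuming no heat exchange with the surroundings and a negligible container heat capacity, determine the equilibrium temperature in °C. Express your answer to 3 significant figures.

Σ mᵢcᵢ(T − Tᵢ) = 0  ⇒  T = Σ mᵢcᵢTᵢ / Σ mᵢcᵢ
Σ mᵢcᵢ = 284.2×4.11 + 403.0×0.126 + 57.8×0.132 = 1226.4696
Σ mᵢcᵢTᵢ = 1168.062×6.9 + 50.778×155.5 + 7.6296×45.7 = 16304
T = 16304 / 1226.4696 = 13.29 °C

T_f = 13.3 °C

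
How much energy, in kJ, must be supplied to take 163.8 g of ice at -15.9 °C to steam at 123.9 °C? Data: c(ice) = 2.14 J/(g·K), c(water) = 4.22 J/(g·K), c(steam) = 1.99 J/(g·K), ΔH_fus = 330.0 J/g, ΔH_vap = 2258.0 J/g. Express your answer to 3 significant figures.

q = 506 kJ

q1 (heat ice -15.9→0.0 °C): 163.8 × 2.14 × 15.9 = 5573 J
q2 (melt at 0 °C): 163.8 × 330.0 = 54054 J
q3 (heat water 0.0→100.0 °C): 163.8 × 4.22 × 100.0 = 69124 J
q4 (vaporize at 100 °C): 163.8 × 2258.0 = 369860 J
q5 (heat steam 100.0→123.9 °C): 163.8 × 1.99 × 23.9 = 7790 J
Total: 5573 + 54054 + 69124 + 369860 + 7790 = 506401 J = 506 kJ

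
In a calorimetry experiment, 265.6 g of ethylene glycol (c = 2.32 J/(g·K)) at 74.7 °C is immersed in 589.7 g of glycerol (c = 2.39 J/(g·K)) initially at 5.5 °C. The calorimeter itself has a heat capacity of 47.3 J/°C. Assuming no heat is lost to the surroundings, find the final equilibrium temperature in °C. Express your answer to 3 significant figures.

Heat lost by ethylene glycol = heat gained by glycerol + calorimeter.
(265.6)(2.32)(74.7 − T) = [(589.7)(2.39) + 47.3](T − 5.5)
616.192 (74.7 − T) = 1456.683 (T − 5.5)
46030 − 616.192 T = 1456.683 T − 8011.8
54041.8 = 2072.875 T
T = 26.07 °C

T_f = 26.1 °C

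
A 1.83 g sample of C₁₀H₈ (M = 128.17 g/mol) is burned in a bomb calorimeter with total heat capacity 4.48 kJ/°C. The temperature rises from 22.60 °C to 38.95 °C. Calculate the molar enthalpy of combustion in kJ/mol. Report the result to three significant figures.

ΔH = -5130 kJ/mol

ΔT = 38.95 − 22.60 = 16.35 °C
q_cal = C_cal × ΔT = 4.48 × 16.35 = 73.248 kJ
n = 1.83 / 128.17 = 0.01428 mol
q_rxn = −q_cal = -73.248 kJ
ΔH = -73.248 / 0.01428 = -5129 kJ/mol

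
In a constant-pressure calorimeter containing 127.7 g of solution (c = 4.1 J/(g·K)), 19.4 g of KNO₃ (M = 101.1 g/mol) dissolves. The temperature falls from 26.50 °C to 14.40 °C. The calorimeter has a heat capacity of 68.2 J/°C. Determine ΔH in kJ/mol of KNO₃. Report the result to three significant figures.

ΔH = 37.3 kJ/mol

|ΔT| = |14.40 − 26.50| = 12.10 °C
|q_surr| = (127.7 × 4.1 + 68.2) × 12.10 = 591.77 × 12.10 = 7160 J
n(KNO₃) = 19.4 / 101.1 = 0.1919 mol
Temperature fell, so q_rxn = +|q_surr| = 7.160 kJ
ΔH = q_rxn / n = 37.31 kJ/mol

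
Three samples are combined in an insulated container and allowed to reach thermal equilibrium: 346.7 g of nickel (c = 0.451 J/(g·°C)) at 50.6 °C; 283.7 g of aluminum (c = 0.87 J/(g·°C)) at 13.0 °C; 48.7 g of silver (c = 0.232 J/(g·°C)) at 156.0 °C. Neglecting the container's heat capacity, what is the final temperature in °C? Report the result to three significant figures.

T_f = 31.1 °C

Σ mᵢcᵢ(T − Tᵢ) = 0  ⇒  T = Σ mᵢcᵢTᵢ / Σ mᵢcᵢ
Σ mᵢcᵢ = 346.7×0.451 + 283.7×0.87 + 48.7×0.232 = 414.4791
Σ mᵢcᵢTᵢ = 156.3617×50.6 + 246.819×13.0 + 11.2984×156.0 = 12883
T = 12883 / 414.4791 = 31.08 °C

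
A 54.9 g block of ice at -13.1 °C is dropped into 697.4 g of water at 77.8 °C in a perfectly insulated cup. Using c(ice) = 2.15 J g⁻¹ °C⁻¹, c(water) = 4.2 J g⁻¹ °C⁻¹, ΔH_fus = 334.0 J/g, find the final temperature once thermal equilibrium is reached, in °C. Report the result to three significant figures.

T_f = 65.8 °C

Heat to bring ice to 0 °C and melt it: q₁ = 54.9×2.15×13.1 + 54.9×334.0 = 19883 J
Heat the water can supply cooling to 0 °C: 697.4×4.2×77.8 = 227882 J > q₁, so all ice melts.
Energy balance: 697.4×4.2×(77.8 − T) = 19883 + 54.9×4.2×(T − 0)
2929.08(77.8 − T) = 19883 + 230.58 T
227882 − 19883 = 3159.66 T
T = 207999 / 3159.66 = 65.83 °C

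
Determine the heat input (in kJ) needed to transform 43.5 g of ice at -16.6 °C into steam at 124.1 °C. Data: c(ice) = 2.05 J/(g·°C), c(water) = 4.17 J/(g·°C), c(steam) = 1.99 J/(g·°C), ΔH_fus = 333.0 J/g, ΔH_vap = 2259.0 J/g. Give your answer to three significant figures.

q = 134 kJ

q1 (heat ice -16.6→0.0 °C): 43.5 × 2.05 × 16.6 = 1480 J
q2 (melt at 0 °C): 43.5 × 333.0 = 14486 J
q3 (heat water 0.0→100.0 °C): 43.5 × 4.17 × 100.0 = 18140 J
q4 (vaporize at 100 °C): 43.5 × 2259.0 = 98267 J
q5 (heat steam 100.0→124.1 °C): 43.5 × 1.99 × 24.1 = 2086 J
Total: 1480 + 14486 + 18140 + 98267 + 2086 = 134459 J = 134 kJ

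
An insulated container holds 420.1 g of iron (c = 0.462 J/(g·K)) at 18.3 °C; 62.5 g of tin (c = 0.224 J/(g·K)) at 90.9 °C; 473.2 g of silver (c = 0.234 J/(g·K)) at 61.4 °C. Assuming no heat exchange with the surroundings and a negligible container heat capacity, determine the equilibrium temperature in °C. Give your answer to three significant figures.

Σ mᵢcᵢ(T − Tᵢ) = 0  ⇒  T = Σ mᵢcᵢTᵢ / Σ mᵢcᵢ
Σ mᵢcᵢ = 420.1×0.462 + 62.5×0.224 + 473.2×0.234 = 318.8150
Σ mᵢcᵢTᵢ = 194.0862×18.3 + 14×90.9 + 110.7288×61.4 = 11623
T = 11623 / 318.8150 = 36.46 °C

T_f = 36.5 °C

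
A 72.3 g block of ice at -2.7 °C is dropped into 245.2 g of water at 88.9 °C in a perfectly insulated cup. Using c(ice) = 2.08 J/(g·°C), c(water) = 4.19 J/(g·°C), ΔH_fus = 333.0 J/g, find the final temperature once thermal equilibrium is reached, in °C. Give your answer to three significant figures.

T_f = 50.3 °C

Heat to bring ice to 0 °C and melt it: q₁ = 72.3×2.08×2.7 + 72.3×333.0 = 24482 J
Heat the water can supply cooling to 0 °C: 245.2×4.19×88.9 = 91334.8 J > q₁, so all ice melts.
Energy balance: 245.2×4.19×(88.9 − T) = 24482 + 72.3×4.19×(T − 0)
1027.388(88.9 − T) = 24482 + 302.937 T
91334.8 − 24482 = 1330.325 T
T = 66852.8 / 1330.325 = 50.25 °C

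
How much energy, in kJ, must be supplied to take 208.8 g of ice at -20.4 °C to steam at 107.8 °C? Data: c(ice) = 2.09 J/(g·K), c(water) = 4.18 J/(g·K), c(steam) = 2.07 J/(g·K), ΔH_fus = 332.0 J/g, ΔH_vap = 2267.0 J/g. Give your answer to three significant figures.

q = 642 kJ

q1 (heat ice -20.4→0.0 °C): 208.8 × 2.09 × 20.4 = 8902 J
q2 (melt at 0 °C): 208.8 × 332.0 = 69322 J
q3 (heat water 0.0→100.0 °C): 208.8 × 4.18 × 100.0 = 87278 J
q4 (vaporize at 100 °C): 208.8 × 2267.0 = 473350 J
q5 (heat steam 100.0→107.8 °C): 208.8 × 2.07 × 7.8 = 3371 J
Total: 8902 + 69322 + 87278 + 473350 + 3371 = 642223 J = 642 kJ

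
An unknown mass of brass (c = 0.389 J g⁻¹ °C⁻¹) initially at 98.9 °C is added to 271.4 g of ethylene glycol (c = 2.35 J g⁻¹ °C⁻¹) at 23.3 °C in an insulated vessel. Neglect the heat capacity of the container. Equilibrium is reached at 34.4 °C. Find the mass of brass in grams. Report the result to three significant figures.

m = 282 g

q_gained = (271.4 × 2.35) × (34.4 − 23.3) = 7079 J
q_lost = m × 0.389 × (98.9 − 34.4) = 25.0905 m
m = 7079 / 25.0905 = 282 g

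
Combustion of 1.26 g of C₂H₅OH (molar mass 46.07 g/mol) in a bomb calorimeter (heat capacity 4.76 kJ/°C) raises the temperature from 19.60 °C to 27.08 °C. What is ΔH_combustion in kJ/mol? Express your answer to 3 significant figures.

ΔH = -1300 kJ/mol

ΔT = 27.08 − 19.60 = 7.48 °C
q_cal = C_cal × ΔT = 4.76 × 7.48 = 35.6048 kJ
n = 1.26 / 46.07 = 0.02735 mol
q_rxn = −q_cal = -35.6048 kJ
ΔH = -35.6048 / 0.02735 = -1302 kJ/mol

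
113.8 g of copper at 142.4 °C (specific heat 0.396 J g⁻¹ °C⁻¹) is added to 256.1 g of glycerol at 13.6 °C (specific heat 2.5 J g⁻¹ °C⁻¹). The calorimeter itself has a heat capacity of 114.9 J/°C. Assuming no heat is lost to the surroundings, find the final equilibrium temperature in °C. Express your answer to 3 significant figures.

Heat lost by copper = heat gained by glycerol + calorimeter.
(113.8)(0.396)(142.4 − T) = [(256.1)(2.5) + 114.9](T − 13.6)
45.0648 (142.4 − T) = 755.15 (T − 13.6)
6417.2 − 45.0648 T = 755.15 T − 10270
16687.2 = 800.2148 T
T = 20.85 °C

T_f = 20.9 °C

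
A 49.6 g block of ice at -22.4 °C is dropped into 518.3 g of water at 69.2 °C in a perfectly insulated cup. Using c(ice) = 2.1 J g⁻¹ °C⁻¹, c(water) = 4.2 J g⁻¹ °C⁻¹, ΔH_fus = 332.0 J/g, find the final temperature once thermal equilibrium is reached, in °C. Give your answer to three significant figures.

Heat to bring ice to 0 °C and melt it: q₁ = 49.6×2.1×22.4 + 49.6×332.0 = 18800 J
Heat the water can supply cooling to 0 °C: 518.3×4.2×69.2 = 150639 J > q₁, so all ice melts.
Energy balance: 518.3×4.2×(69.2 − T) = 18800 + 49.6×4.2×(T − 0)
2176.86(69.2 − T) = 18800 + 208.32 T
150639 − 18800 = 2385.18 T
T = 131839 / 2385.18 = 55.27 °C

T_f = 55.3 °C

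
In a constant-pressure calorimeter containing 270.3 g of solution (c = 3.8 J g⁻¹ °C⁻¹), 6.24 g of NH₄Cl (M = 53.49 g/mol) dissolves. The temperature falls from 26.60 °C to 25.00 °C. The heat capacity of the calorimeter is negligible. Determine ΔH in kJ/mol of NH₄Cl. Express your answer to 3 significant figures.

|ΔT| = |25.00 − 26.60| = 1.60 °C
|q_surr| = (270.3 × 3.8) × 1.60 = 1027.14 × 1.60 = 1643 J
n(NH₄Cl) = 6.24 / 53.49 = 0.1167 mol
Temperature fell, so q_rxn = +|q_surr| = 1.643 kJ
ΔH = q_rxn / n = 14.08 kJ/mol

ΔH = 14.1 kJ/mol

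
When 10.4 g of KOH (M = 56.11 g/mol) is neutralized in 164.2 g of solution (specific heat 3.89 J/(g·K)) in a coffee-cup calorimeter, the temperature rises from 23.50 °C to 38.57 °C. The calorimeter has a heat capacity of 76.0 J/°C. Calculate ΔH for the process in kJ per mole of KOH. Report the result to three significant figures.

ΔH = -58.1 kJ/mol

|ΔT| = |38.57 − 23.50| = 15.07 °C
|q_surr| = (164.2 × 3.89 + 76.0) × 15.07 = 714.738 × 15.07 = 10770 J
n(KOH) = 10.4 / 56.11 = 0.1854 mol
Temperature rose, so q_rxn = −|q_surr| = -10.77 kJ
ΔH = q_rxn / n = -58.09 kJ/mol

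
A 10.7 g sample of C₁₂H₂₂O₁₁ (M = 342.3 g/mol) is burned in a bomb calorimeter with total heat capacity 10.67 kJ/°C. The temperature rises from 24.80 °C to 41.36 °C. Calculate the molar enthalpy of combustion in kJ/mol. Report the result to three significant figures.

ΔH = -5650 kJ/mol

ΔT = 41.36 − 24.80 = 16.56 °C
q_cal = C_cal × ΔT = 10.67 × 16.56 = 176.6952 kJ
n = 10.7 / 342.3 = 0.03126 mol
q_rxn = −q_cal = -176.6952 kJ
ΔH = -176.6952 / 0.03126 = -5652 kJ/mol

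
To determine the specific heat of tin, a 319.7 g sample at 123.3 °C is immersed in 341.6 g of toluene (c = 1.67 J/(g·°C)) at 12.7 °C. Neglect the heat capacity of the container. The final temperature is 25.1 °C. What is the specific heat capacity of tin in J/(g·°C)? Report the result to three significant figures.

q_gained = (341.6 × 1.67) × (25.1 − 12.7) = 7074 J
q_lost = 319.7 × c × (123.3 − 25.1) = 31394.54 c
Set equal: c = 7074 / 31394.54 = 0.225 J/(g·°C)

c = 0.225 J/(g·°C)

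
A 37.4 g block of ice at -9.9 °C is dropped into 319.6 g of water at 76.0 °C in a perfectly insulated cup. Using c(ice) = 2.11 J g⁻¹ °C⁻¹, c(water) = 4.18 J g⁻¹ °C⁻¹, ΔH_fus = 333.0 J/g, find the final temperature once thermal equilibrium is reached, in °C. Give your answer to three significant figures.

Heat to bring ice to 0 °C and melt it: q₁ = 37.4×2.11×9.9 + 37.4×333.0 = 13235 J
Heat the water can supply cooling to 0 °C: 319.6×4.18×76.0 = 101531 J > q₁, so all ice melts.
Energy balance: 319.6×4.18×(76.0 − T) = 13235 + 37.4×4.18×(T − 0)
1335.928(76.0 − T) = 13235 + 156.332 T
101531 − 13235 = 1492.260 T
T = 88296 / 1492.260 = 59.17 °C

T_f = 59.2 °C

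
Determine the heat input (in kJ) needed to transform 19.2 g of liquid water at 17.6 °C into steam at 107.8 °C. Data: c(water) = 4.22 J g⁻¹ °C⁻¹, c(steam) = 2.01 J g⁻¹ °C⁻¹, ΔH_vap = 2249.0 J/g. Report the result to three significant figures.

q = 50.2 kJ

q1 (heat water 17.6→100.0 °C): 19.2 × 4.22 × 82.4 = 6676 J
q2 (vaporize at 100 °C): 19.2 × 2249.0 = 43181 J
q3 (heat steam 100.0→107.8 °C): 19.2 × 2.01 × 7.8 = 301 J
Total: 6676 + 43181 + 301 = 50158 J = 50.2 kJ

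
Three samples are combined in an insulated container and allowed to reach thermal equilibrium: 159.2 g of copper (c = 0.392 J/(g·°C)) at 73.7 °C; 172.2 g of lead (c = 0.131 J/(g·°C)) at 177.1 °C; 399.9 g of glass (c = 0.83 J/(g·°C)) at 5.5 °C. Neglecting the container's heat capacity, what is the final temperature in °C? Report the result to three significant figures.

T_f = 25.0 °C

Σ mᵢcᵢ(T − Tᵢ) = 0  ⇒  T = Σ mᵢcᵢTᵢ / Σ mᵢcᵢ
Σ mᵢcᵢ = 159.2×0.392 + 172.2×0.131 + 399.9×0.83 = 416.8816
Σ mᵢcᵢTᵢ = 62.4064×73.7 + 22.5582×177.1 + 331.917×5.5 = 10420
T = 10420 / 416.8816 = 25.00 °C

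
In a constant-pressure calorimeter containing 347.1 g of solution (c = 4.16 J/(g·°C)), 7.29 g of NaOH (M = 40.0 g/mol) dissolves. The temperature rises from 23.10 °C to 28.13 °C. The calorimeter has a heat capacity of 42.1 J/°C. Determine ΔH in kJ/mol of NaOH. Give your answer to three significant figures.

|ΔT| = |28.13 − 23.10| = 5.03 °C
|q_surr| = (347.1 × 4.16 + 42.1) × 5.03 = 1486.036 × 5.03 = 7475 J
n(NaOH) = 7.29 / 40.0 = 0.1823 mol
Temperature rose, so q_rxn = −|q_surr| = -7.475 kJ
ΔH = q_rxn / n = -41.00 kJ/mol

ΔH = -41.0 kJ/mol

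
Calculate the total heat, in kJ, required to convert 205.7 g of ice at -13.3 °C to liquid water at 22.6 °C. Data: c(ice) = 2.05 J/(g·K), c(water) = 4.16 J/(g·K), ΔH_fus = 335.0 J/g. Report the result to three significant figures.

q1 (heat ice -13.3→0.0 °C): 205.7 × 2.05 × 13.3 = 5608 J
q2 (melt at 0 °C): 205.7 × 335.0 = 68910 J
q3 (heat water 0.0→22.6 °C): 205.7 × 4.16 × 22.6 = 19339 J
Total: 5608 + 68910 + 19339 = 93857 J = 93.9 kJ

q = 93.9 kJ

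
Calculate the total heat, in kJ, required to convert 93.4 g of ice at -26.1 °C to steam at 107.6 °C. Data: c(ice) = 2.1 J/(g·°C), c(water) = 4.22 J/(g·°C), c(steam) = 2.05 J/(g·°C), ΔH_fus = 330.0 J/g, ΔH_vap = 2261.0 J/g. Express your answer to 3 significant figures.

q = 288 kJ

q1 (heat ice -26.1→0.0 °C): 93.4 × 2.1 × 26.1 = 5119 J
q2 (melt at 0 °C): 93.4 × 330.0 = 30822 J
q3 (heat water 0.0→100.0 °C): 93.4 × 4.22 × 100.0 = 39415 J
q4 (vaporize at 100 °C): 93.4 × 2261.0 = 211177 J
q5 (heat steam 100.0→107.6 °C): 93.4 × 2.05 × 7.6 = 1455 J
Total: 5119 + 30822 + 39415 + 211177 + 1455 = 287988 J = 288 kJ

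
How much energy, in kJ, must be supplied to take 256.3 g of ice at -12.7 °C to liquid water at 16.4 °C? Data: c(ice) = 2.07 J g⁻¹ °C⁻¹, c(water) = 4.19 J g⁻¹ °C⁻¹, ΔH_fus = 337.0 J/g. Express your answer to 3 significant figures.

q = 111 kJ

q1 (heat ice -12.7→0.0 °C): 256.3 × 2.07 × 12.7 = 6738 J
q2 (melt at 0 °C): 256.3 × 337.0 = 86373 J
q3 (heat water 0.0→16.4 °C): 256.3 × 4.19 × 16.4 = 17612 J
Total: 6738 + 86373 + 17612 = 110723 J = 111 kJ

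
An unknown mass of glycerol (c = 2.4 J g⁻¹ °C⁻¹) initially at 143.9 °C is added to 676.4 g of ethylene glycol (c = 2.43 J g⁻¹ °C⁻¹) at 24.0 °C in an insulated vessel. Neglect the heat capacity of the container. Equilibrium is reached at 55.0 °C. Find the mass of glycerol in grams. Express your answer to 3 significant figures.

q_gained = (676.4 × 2.43) × (55.0 − 24.0) = 50950 J
q_lost = m × 2.4 × (143.9 − 55.0) = 213.36 m
m = 50950 / 213.36 = 239 g

m = 239 g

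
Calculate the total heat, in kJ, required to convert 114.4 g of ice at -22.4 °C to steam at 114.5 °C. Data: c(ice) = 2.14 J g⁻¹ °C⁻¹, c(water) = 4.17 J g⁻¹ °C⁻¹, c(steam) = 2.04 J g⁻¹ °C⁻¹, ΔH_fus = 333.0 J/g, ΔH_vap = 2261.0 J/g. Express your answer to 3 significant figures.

q = 353 kJ

q1 (heat ice -22.4→0.0 °C): 114.4 × 2.14 × 22.4 = 5484 J
q2 (melt at 0 °C): 114.4 × 333.0 = 38095 J
q3 (heat water 0.0→100.0 °C): 114.4 × 4.17 × 100.0 = 47705 J
q4 (vaporize at 100 °C): 114.4 × 2261.0 = 258658 J
q5 (heat steam 100.0→114.5 °C): 114.4 × 2.04 × 14.5 = 3384 J
Total: 5484 + 38095 + 47705 + 258658 + 3384 = 353326 J = 353 kJ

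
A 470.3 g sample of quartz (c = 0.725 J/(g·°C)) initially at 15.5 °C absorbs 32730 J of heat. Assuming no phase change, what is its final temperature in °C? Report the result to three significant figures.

T_f = 111 °C

ΔT = q / (m c) = 32730 / (470.3 × 0.725) = 95.99 °C
T_f = 15.5 + 95.99 = 111.49 °C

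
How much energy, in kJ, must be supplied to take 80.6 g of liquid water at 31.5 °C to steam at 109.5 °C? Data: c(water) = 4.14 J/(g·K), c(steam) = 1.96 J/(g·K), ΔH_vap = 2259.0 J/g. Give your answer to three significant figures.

q1 (heat water 31.5→100.0 °C): 80.6 × 4.14 × 68.5 = 22857 J
q2 (vaporize at 100 °C): 80.6 × 2259.0 = 182075 J
q3 (heat steam 100.0→109.5 °C): 80.6 × 1.96 × 9.5 = 1501 J
Total: 22857 + 182075 + 1501 = 206433 J = 206 kJ

q = 206 kJ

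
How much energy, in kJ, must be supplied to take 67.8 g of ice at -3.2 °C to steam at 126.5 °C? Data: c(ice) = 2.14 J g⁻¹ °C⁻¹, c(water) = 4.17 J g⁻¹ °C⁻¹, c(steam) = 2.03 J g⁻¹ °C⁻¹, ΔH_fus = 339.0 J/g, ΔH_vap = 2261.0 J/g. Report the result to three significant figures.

q = 209 kJ

q1 (heat ice -3.2→0.0 °C): 67.8 × 2.14 × 3.2 = 464 J
q2 (melt at 0 °C): 67.8 × 339.0 = 22984 J
q3 (heat water 0.0→100.0 °C): 67.8 × 4.17 × 100.0 = 28273 J
q4 (vaporize at 100 °C): 67.8 × 2261.0 = 153296 J
q5 (heat steam 100.0→126.5 °C): 67.8 × 2.03 × 26.5 = 3647 J
Total: 464 + 22984 + 28273 + 153296 + 3647 = 208664 J = 209 kJ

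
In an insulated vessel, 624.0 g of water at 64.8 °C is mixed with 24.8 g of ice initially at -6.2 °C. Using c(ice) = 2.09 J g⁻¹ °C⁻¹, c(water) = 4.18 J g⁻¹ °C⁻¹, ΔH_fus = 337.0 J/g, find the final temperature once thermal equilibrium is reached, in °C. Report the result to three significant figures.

Heat to bring ice to 0 °C and melt it: q₁ = 24.8×2.09×6.2 + 24.8×337.0 = 8679.0 J
Heat the water can supply cooling to 0 °C: 624.0×4.18×64.8 = 169019 J > q₁, so all ice melts.
Energy balance: 624.0×4.18×(64.8 − T) = 8679.0 + 24.8×4.18×(T − 0)
2608.32(64.8 − T) = 8679.0 + 103.664 T
169019 − 8679.0 = 2711.984 T
T = 160340.0 / 2711.984 = 59.12 °C

T_f = 59.1 °C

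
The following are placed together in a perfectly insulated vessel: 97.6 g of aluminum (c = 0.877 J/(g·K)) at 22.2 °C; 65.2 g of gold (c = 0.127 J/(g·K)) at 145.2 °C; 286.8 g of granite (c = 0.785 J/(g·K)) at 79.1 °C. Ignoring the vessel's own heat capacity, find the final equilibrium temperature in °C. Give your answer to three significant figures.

T_f = 65.5 °C

Σ mᵢcᵢ(T − Tᵢ) = 0  ⇒  T = Σ mᵢcᵢTᵢ / Σ mᵢcᵢ
Σ mᵢcᵢ = 97.6×0.877 + 65.2×0.127 + 286.8×0.785 = 319.0136
Σ mᵢcᵢTᵢ = 85.5952×22.2 + 8.2804×145.2 + 225.138×79.1 = 20911
T = 20911 / 319.0136 = 65.549 °C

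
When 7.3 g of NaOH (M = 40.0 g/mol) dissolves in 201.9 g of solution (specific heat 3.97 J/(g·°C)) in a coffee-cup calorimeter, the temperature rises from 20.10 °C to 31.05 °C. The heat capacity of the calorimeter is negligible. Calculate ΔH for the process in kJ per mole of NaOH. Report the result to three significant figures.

|ΔT| = |31.05 − 20.10| = 10.95 °C
|q_surr| = (201.9 × 3.97) × 10.95 = 801.543 × 10.95 = 8777 J
n(NaOH) = 7.3 / 40.0 = 0.1825 mol
Temperature rose, so q_rxn = −|q_surr| = -8.777 kJ
ΔH = q_rxn / n = -48.09 kJ/mol

ΔH = -48.1 kJ/mol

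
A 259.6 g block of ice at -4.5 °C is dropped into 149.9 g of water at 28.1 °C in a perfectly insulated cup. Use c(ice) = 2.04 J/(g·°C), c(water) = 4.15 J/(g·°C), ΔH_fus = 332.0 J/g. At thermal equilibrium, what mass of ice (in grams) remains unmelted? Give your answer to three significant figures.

Heat to warm all ice to 0 °C: 259.6×2.04×4.5 = 2383.1 J
Heat released by water cooling to 0 °C: 149.9×4.15×28.1 = 17481 J
17481 J < 2383.1 + 259.6×332.0 = 88570.3 J, so not all ice melts; final T = 0 °C.
Heat left for melting: 17481 − 2383.1 = 15097.9 J
Mass melted = 15097.9 / 332.0 = 45.48 g
Ice remaining = 259.6 − 45.48 = 214.12 g

m_ice remaining = 214 g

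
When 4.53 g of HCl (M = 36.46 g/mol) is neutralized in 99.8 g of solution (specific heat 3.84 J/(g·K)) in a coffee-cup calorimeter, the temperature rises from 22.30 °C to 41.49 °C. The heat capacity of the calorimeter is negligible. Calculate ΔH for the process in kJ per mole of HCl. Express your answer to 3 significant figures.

ΔH = -59.2 kJ/mol

|ΔT| = |41.49 − 22.30| = 19.19 °C
|q_surr| = (99.8 × 3.84) × 19.19 = 383.232 × 19.19 = 7354 J
n(HCl) = 4.53 / 36.46 = 0.1242 mol
Temperature rose, so q_rxn = −|q_surr| = -7.354 kJ
ΔH = q_rxn / n = -59.21 kJ/mol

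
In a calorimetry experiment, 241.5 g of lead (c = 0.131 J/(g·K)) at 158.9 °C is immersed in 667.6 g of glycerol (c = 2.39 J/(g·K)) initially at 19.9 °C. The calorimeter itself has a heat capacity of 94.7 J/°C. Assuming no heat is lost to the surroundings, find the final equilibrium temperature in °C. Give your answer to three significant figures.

Heat lost by lead = heat gained by glycerol + calorimeter.
(241.5)(0.131)(158.9 − T) = [(667.6)(2.39) + 94.7](T − 19.9)
31.6365 (158.9 − T) = 1690.264 (T − 19.9)
5027.0 − 31.6365 T = 1690.264 T − 33636
38663.0 = 1721.9005 T
T = 22.45 °C

T_f = 22.5 °C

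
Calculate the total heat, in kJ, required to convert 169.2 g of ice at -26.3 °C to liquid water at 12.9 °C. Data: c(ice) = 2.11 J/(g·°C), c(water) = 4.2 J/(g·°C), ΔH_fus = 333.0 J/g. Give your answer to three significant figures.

q = 74.9 kJ

q1 (heat ice -26.3→0.0 °C): 169.2 × 2.11 × 26.3 = 9389 J
q2 (melt at 0 °C): 169.2 × 333.0 = 56344 J
q3 (heat water 0.0→12.9 °C): 169.2 × 4.2 × 12.9 = 9167 J
Total: 9389 + 56344 + 9167 = 74900 J = 74.9 kJ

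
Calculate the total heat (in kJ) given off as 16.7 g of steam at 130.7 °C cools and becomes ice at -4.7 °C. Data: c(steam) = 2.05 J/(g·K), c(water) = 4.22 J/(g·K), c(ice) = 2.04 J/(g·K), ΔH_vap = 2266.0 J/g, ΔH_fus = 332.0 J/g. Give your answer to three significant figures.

q = 51.6 kJ

q1 (cool steam 130.7→100 °C): 16.7 × 2.05 × 30.7 = 1051 J
q2 (condense at 100 °C): 16.7 × 2266.0 = 37842 J
q3 (cool water 100→0 °C): 16.7 × 4.22 × 100.0 = 7047 J
q4 (freeze at 0 °C): 16.7 × 332.0 = 5544 J
q5 (cool ice 0→-4.7 °C): 16.7 × 2.04 × 4.7 = 160 J
Total: 1051 + 37842 + 7047 + 5544 + 160 = 51644 J = 51.6 kJ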